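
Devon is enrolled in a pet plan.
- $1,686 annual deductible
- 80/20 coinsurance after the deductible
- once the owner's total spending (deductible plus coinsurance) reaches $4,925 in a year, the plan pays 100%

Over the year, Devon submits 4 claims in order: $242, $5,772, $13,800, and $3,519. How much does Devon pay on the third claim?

$2,373.40

#1 ($242): entire amount goes to the deductible. Owner pays $242; OOP now $242.
#2 ($5,772): $1,444 to deductible, leaving $4,328; owner's 20% is $865.60. Cost to owner: $2,309.60. OOP to date $2,551.60.
#3 ($13,800): 20% coinsurance on $13,800 = $2,760. OOP would hit $5,311.60 > $4,925, so the cap limits the owner to $4,925 − $2,551.60 = $2,373.40.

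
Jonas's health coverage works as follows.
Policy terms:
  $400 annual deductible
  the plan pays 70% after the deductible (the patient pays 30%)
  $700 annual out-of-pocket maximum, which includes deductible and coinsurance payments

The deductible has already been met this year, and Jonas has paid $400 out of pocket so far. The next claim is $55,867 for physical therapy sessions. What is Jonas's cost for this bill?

With the deductible met, the entire $55,867 is subject to coinsurance.
Coinsurance: $55,867 × 30% = $16,760.10.
Adding $16,760.10 to the $400 already spent would give $17,160.10, which exceeds the $700 cap; the patient pays just $700 − $400 = $300.

$300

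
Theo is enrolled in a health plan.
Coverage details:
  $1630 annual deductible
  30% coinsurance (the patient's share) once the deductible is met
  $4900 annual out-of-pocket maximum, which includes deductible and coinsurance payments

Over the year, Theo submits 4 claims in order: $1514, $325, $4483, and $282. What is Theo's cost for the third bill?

#1 ($1514): all of it applies to the deductible. Patient pays $1514; OOP now $1514.
#2 ($325): $116 to deductible, leaving $209; patient's 30% is $62.70. Patient pays $178.70; OOP now $1692.70.
#3 ($4483): deductible already satisfied, so patient's share is 30% × $4483 = $1344.90. Cost to patient: $1344.90. OOP to date $3037.60.

$1344.90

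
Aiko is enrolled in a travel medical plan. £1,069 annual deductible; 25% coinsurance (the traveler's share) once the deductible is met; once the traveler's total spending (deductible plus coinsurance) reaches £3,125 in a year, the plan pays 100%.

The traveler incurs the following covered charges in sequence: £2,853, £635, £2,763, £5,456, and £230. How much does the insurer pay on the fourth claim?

£4,695.50

Claim 1 (£2,853): £1,069 finishes the deductible; £1,784 goes to coinsurance; traveler's 25% is £446. Cost to traveler: £1,515. OOP to date £1,515. Insurer: £2,853 − £1,515 = £1,338.
Claim 2 (£635): deductible already satisfied, so traveler's share is 25% × £635 = £158.75. Cost to traveler: £158.75. OOP to date £1,673.75. Insurer: £635 − £158.75 = £476.25.
Claim 3 (£2,763): 25% coinsurance on £2,763 = £690.75. Traveler pays £690.75; OOP now £2,364.50. Plan pays £2,763 − £690.75 = £2,072.25.
Claim 4 (£5,456): 25% coinsurance on £5,456 = £1,364. OOP would hit £3,728.50 > £3,125, so the cap limits the traveler to £3,125 − £2,364.50 = £760.50. Insurer: £5,456 − £760.50 = £4,695.50.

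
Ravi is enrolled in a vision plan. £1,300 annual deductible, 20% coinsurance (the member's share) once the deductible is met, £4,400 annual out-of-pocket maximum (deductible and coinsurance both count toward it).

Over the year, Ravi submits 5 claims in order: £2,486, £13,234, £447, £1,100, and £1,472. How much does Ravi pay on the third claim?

Claim 1 — £2,486: £1,300 to deductible, leaving £1,186; member's 20% is £237.20. Member pays £1,537.20; OOP now £1,537.20.
Claim 2 — £13,234: deductible already satisfied, so member's share is 20% × £13,234 = £2,646.80. Cost to member: £2,646.80. OOP to date £4,184.
Claim 3 — £447: 20% coinsurance on £447 = £89.40. Member owes £89.40 (running OOP £4,273.40).

£89.40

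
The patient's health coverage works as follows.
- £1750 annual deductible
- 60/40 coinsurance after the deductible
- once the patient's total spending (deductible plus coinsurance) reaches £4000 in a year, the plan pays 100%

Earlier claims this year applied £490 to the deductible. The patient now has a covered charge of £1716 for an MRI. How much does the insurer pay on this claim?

£490 of the £1750 deductible is already met, leaving £1260.
After the £1260 deductible portion, £1716 − £1260 = £456 is subject to coinsurance.
Patient's 40% share of £456 is £182.40.
So the patient owes £1260 + £182.40 = £1442.40 before any cap.
Cumulative spending £490 + £1442.40 = £1932.40 stays under the £4000 maximum.
The insurer covers the remainder: £1716 − £1442.40 = £273.60.

£273.60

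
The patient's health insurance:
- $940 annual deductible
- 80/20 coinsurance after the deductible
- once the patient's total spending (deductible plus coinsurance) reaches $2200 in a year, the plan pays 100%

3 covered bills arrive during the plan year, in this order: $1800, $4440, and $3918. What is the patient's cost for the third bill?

$200

Claim 1 — $1800: deductible takes $940, $860 remains; patient's 20% is $172. Patient owes $1112 (running OOP $1112).
Claim 2 — $4440: 20% coinsurance on $4440 = $888. Cost to patient: $888. OOP to date $2000.
Claim 3 — $3918: deductible met; 20% of $3918 = $783.60. OOP would hit $2783.60 > $2200, so the cap limits the patient to $2200 − $2000 = $200.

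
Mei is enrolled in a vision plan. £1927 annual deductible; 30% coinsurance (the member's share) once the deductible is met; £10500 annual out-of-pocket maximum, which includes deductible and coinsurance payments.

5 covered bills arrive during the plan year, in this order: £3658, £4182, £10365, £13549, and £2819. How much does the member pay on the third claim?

£3109.50

#1 (£3658): deductible takes £1927, £1731 remains; coinsurance £1731 × 30% = £519.30. Cost to member: £2446.30. OOP to date £2446.30.
#2 (£4182): 30% coinsurance on £4182 = £1254.60. Member pays £1254.60; OOP now £3700.90.
#3 (£10365): deductible already satisfied, so member's share is 30% × £10365 = £3109.50. Member owes £3109.50 (running OOP £6810.40).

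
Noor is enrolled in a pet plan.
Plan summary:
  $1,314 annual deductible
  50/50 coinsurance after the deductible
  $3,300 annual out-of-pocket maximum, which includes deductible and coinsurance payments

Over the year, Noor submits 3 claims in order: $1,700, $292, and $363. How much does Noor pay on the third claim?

$181.50

Bill 1, $1,700: deductible takes $1,314, $386 remains; 50% of $386 = $193. Owner owes $1,507 (running OOP $1,507).
Bill 2, $292: 50% coinsurance on $292 = $146. Owner pays $146; OOP now $1,653.
Bill 3, $363: deductible met; 50% of $363 = $181.50. Owner pays $181.50; OOP now $1,834.50.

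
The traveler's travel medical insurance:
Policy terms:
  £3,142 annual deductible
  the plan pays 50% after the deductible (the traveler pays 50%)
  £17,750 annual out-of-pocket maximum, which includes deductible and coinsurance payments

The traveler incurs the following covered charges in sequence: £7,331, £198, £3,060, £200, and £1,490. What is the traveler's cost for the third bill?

£1,530

Claim 1 (£7,331): £3,142 finishes the deductible; £4,189 goes to coinsurance; traveler's 50% is £2,094.50. Traveler owes £5,236.50 (running OOP £5,236.50).
Claim 2 (£198): deductible met; 50% of £198 = £99. Traveler owes £99 (running OOP £5,335.50).
Claim 3 (£3,060): deductible met; 50% of £3,060 = £1,530. Traveler pays £1,530; OOP now £6,865.50.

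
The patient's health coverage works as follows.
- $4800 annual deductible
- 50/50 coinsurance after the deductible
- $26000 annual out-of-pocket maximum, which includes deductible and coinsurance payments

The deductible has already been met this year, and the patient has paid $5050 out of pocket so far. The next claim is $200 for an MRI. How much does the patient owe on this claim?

With the deductible met, the entire $200 is subject to coinsurance.
Coinsurance: $200 × 50% = $100.
Year-to-date out-of-pocket becomes $5050 + $100 = $5150, still under the $26000 maximum, so no cap applies.

$100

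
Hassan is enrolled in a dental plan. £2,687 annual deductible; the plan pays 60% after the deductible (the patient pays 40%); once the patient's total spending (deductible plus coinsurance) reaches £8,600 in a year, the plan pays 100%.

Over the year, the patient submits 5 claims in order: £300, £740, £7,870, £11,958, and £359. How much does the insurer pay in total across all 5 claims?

£12,627

Claim 1 (£300): all of it applies to the deductible. Cost to patient: £300. OOP to date £300. Insurer: £300 − £300 = £0.
Claim 2 (£740): entire amount goes to the deductible. Patient owes £740 (running OOP £1,040). Insurer: £740 − £740 = £0.
Claim 3 (£7,870): £1,647 to deductible, leaving £6,223; coinsurance £6,223 × 40% = £2,489.20. Cost to patient: £4,136.20. OOP to date £5,176.20. Insurer: £7,870 − £4,136.20 = £3,733.80.
Claim 4 (£11,958): 40% coinsurance on £11,958 = £4,783.20. OOP would hit £9,959.40 > £8,600, so the cap limits the patient to £8,600 − £5,176.20 = £3,423.80. Plan pays £11,958 − £3,423.80 = £8,534.20.
Claim 5 (£359): deductible met; 40% of £359 = £143.60. OOP would hit £8,743.60 > £8,600, so the cap limits the patient to £8,600 − £8,600 = £0. Insurer: £359 − £0 = £359.
Insurer total: £0 + £0 + £3,733.80 + £8,534.20 + £359 = £12,627.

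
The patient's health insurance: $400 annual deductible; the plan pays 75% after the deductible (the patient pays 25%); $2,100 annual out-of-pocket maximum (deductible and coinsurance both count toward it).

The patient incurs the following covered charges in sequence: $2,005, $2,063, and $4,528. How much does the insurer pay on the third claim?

$3,745

Bill 1, $2,005: deductible takes $400, $1,605 remains; coinsurance $1,605 × 25% = $401.25. Patient pays $801.25; OOP now $801.25. Insurer: $2,005 − $801.25 = $1,203.75.
Bill 2, $2,063: deductible met; 25% of $2,063 = $515.75. Cost to patient: $515.75. OOP to date $1,317. Plan pays $2,063 − $515.75 = $1,547.25.
Bill 3, $4,528: deductible met; 25% of $4,528 = $1,132. OOP would hit $2,449 > $2,100, so the cap limits the patient to $2,100 − $1,317 = $783. Insurer: $4,528 − $783 = $3,745.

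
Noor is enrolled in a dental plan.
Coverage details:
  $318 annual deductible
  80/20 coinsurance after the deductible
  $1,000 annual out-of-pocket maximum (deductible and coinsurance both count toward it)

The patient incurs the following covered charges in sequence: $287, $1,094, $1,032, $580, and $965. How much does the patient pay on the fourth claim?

Bill 1, $287: all of it applies to the deductible. Patient owes $287 (running OOP $287).
Bill 2, $1,094: $31 to deductible, leaving $1,063; patient's 20% is $212.60. Patient owes $243.60 (running OOP $530.60).
Bill 3, $1,032: 20% coinsurance on $1,032 = $206.40. Cost to patient: $206.40. OOP to date $737.
Bill 4, $580: 20% coinsurance on $580 = $116. Cost to patient: $116. OOP to date $853.

$116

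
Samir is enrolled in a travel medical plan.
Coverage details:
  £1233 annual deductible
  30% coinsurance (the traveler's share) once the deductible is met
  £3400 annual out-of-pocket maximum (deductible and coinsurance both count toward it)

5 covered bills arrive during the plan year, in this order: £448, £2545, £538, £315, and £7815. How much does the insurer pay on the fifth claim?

#1 (£448): fully absorbed by the deductible. Traveler owes £448 (running OOP £448). Plan pays £448 − £448 = £0.
#2 (£2545): deductible takes £785, £1760 remains; traveler's 30% is £528. Traveler pays £1313; OOP now £1761. Insurer: £2545 − £1313 = £1232.
#3 (£538): deductible met; 30% of £538 = £161.40. Traveler pays £161.40; OOP now £1922.40. Insurer: £538 − £161.40 = £376.60.
#4 (£315): 30% coinsurance on £315 = £94.50. Traveler owes £94.50 (running OOP £2016.90). Plan pays £315 − £94.50 = £220.50.
#5 (£7815): deductible already satisfied, so traveler's share is 30% × £7815 = £2344.50. That would push OOP to £4361.40, over the £3400 cap, so traveler pays £3400 − £2016.90 = £1383.10. Insurer: £7815 − £1383.10 = £6431.90.

£6431.90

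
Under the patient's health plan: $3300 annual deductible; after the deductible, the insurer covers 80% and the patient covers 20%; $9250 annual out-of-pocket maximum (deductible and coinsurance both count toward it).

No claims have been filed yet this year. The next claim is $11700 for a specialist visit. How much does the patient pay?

Nothing has been paid toward the $3300 deductible, so the first $3300 of this charge is applied there.
That leaves $11700 − $3300 = $8400 for coinsurance.
20% of $8400 = $1680 falls to the patient.
So the patient owes $3300 + $1680 = $4980 before any cap.
Cumulative spending $0 + $4980 = $4980 stays under the $9250 maximum.

$4980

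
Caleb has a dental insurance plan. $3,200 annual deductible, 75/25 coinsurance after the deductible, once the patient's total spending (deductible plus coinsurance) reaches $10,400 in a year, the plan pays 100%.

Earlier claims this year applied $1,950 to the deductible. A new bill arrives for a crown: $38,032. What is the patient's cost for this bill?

$1,950 of the $3,200 deductible is already met, leaving $1,250.
The remaining $36,782 (= $38,032 − $1,250) moves to coinsurance.
Coinsurance: $36,782 × 25% = $9,195.50.
That puts the patient's cost at $1,250 + $9,195.50 = $10,445.50 before any cap.
Adding $10,445.50 to the $1,950 already spent would give $12,395.50, which exceeds the $10,400 cap; the patient pays just $10,400 − $1,950 = $8,450.

$8,450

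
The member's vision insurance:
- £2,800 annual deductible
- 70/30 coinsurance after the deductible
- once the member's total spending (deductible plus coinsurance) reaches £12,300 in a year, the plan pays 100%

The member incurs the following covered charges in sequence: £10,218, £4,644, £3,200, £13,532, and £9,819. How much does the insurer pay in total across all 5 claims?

£29,113

Bill 1, £10,218: £2,800 finishes the deductible; £7,418 goes to coinsurance; coinsurance £7,418 × 30% = £2,225.40. Member pays £5,025.40; OOP now £5,025.40. Insurer: £10,218 − £5,025.40 = £5,192.60.
Bill 2, £4,644: deductible met; 30% of £4,644 = £1,393.20. Member owes £1,393.20 (running OOP £6,418.60). Insurer: £4,644 − £1,393.20 = £3,250.80.
Bill 3, £3,200: deductible met; 30% of £3,200 = £960. Member owes £960 (running OOP £7,378.60). Plan pays £3,200 − £960 = £2,240.
Bill 4, £13,532: deductible met; 30% of £13,532 = £4,059.60. Member pays £4,059.60; OOP now £11,438.20. Insurer: £13,532 − £4,059.60 = £9,472.40.
Bill 5, £9,819: deductible met; 30% of £9,819 = £2,945.70. That would push OOP to £14,383.90, over the £12,300 cap, so member pays £12,300 − £11,438.20 = £861.80. Insurer: £9,819 − £861.80 = £8,957.20.
Insurer total = bills − member's total = £41,413 − £12,300 = £29,113.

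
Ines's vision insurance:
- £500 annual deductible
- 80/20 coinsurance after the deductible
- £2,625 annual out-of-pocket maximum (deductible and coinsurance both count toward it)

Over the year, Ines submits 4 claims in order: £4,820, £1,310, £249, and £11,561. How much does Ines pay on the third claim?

£49.80

Claim 1 (£4,820): deductible takes £500, £4,320 remains; member's 20% is £864. Member pays £1,364; OOP now £1,364.
Claim 2 (£1,310): 20% coinsurance on £1,310 = £262. Cost to member: £262. OOP to date £1,626.
Claim 3 (£249): 20% coinsurance on £249 = £49.80. Member pays £49.80; OOP now £1,675.80.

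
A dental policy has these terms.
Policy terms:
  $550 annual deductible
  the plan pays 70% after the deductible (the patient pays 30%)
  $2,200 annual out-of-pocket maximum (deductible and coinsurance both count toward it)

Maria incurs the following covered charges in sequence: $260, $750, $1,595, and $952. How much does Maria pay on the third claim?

#1 ($260): entire amount goes to the deductible. Cost to patient: $260. OOP to date $260.
#2 ($750): deductible takes $290, $460 remains; coinsurance $460 × 30% = $138. Patient owes $428 (running OOP $688).
#3 ($1,595): deductible already satisfied, so patient's share is 30% × $1,595 = $478.50. Patient pays $478.50; OOP now $1,166.50.

$478.50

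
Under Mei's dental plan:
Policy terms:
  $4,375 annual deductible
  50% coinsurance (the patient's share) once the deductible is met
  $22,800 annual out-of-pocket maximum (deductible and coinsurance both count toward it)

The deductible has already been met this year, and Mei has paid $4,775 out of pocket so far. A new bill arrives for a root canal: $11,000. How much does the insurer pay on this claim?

With the deductible met, the entire $11,000 is subject to coinsurance.
Coinsurance: $11,000 × 50% = $5,500.
Year-to-date out-of-pocket becomes $4,775 + $5,500 = $10,275, still under the $22,800 maximum, so no cap applies.
The insurer covers the remainder: $11,000 − $5,500 = $5,500.

$5,500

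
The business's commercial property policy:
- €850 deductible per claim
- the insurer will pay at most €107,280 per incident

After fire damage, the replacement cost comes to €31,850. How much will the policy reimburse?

€31,000

Less the €850 deductible: €31,850 − €850 = €31,000.
€31,000 is within the €107,280 limit, so the insurer pays €31,000.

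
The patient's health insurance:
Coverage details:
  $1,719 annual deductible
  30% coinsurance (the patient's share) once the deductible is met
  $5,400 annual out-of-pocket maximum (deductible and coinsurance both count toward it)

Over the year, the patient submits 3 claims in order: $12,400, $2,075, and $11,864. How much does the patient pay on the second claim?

$476.70

Bill 1, $12,400: $1,719 finishes the deductible; $10,681 goes to coinsurance; patient's 30% is $3,204.30. Patient pays $4,923.30; OOP now $4,923.30.
Bill 2, $2,075: 30% coinsurance on $2,075 = $622.50. That would push OOP to $5,545.80, over the $5,400 cap, so patient pays $5,400 − $4,923.30 = $476.70.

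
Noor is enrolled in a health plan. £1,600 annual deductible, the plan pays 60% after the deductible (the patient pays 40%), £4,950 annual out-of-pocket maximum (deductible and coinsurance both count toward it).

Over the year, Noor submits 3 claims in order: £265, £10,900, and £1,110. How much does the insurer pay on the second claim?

£6,215

#1 (£265): entire amount goes to the deductible. Patient owes £265 (running OOP £265). Plan pays £265 − £265 = £0.
#2 (£10,900): deductible takes £1,335, £9,565 remains; patient's 40% is £3,826. Together that's £1,335 + £3,826 = £5,161. OOP would hit £5,426 > £4,950, so the cap limits the patient to £4,950 − £265 = £4,685. Plan pays £10,900 − £4,685 = £6,215.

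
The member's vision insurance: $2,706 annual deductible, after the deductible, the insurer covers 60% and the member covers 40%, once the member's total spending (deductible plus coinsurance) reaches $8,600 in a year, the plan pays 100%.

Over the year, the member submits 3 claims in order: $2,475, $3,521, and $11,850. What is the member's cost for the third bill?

Bill 1, $2,475: fully absorbed by the deductible. Cost to member: $2,475. OOP to date $2,475.
Bill 2, $3,521: deductible takes $231, $3,290 remains; coinsurance $3,290 × 40% = $1,316. Member pays $1,547; OOP now $4,022.
Bill 3, $11,850: 40% coinsurance on $11,850 = $4,740. OOP would hit $8,762 > $8,600, so the cap limits the member to $8,600 − $4,022 = $4,578.

$4,578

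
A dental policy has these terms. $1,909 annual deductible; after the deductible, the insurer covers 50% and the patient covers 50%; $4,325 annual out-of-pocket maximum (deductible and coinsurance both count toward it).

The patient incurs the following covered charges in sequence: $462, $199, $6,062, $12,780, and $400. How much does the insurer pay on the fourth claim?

Bill 1, $462: fully absorbed by the deductible. Patient owes $462 (running OOP $462). Plan pays $462 − $462 = $0.
Bill 2, $199: fully absorbed by the deductible. Cost to patient: $199. OOP to date $661. Insurer: $199 − $199 = $0.
Bill 3, $6,062: $1,248 to deductible, leaving $4,814; coinsurance $4,814 × 50% = $2,407. Patient owes $3,655 (running OOP $4,316). Insurer: $6,062 − $3,655 = $2,407.
Bill 4, $12,780: deductible already satisfied, so patient's share is 50% × $12,780 = $6,390. That would push OOP to $10,706, over the $4,325 cap, so patient pays $4,325 − $4,316 = $9. Plan pays $12,780 − $9 = $12,771.

$12,771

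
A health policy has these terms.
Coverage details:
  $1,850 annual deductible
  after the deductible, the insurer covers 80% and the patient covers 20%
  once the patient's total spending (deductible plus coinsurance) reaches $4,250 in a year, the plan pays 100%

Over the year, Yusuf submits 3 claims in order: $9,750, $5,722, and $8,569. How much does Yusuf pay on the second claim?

Claim 1 ($9,750): deductible takes $1,850, $7,900 remains; coinsurance $7,900 × 20% = $1,580. Patient pays $3,430; OOP now $3,430.
Claim 2 ($5,722): deductible already satisfied, so patient's share is 20% × $5,722 = $1,144.40. That would push OOP to $4,574.40, over the $4,250 cap, so patient pays $4,250 − $3,430 = $820.

$820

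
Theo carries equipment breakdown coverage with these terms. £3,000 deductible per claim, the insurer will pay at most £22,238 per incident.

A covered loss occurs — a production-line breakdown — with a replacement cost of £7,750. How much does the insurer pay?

After the deductible, £7,750 − £3,000 = £4,750 remains.
That's under the £22,238 cap, so the insurer reimburses the full £4,750.

£4,750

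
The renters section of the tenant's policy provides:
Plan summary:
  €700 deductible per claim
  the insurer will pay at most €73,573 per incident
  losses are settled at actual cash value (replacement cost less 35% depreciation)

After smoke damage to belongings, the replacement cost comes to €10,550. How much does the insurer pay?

Depreciate 35%: the covered value is €10,550 × 0.65 = €6,857.50.
Subtract the deductible: €6,857.50 − €700 = €6,157.50.
That's under the €73,573 cap, so the insurer reimburses the full €6,157.50.

€6,157.50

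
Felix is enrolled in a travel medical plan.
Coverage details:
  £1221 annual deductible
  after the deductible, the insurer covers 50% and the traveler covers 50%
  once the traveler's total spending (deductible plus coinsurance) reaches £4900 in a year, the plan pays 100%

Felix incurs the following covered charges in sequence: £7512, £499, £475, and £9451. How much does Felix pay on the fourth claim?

£46.50

Claim 1 (£7512): £1221 finishes the deductible; £6291 goes to coinsurance; coinsurance £6291 × 50% = £3145.50. Traveler pays £4366.50; OOP now £4366.50.
Claim 2 (£499): 50% coinsurance on £499 = £249.50. Traveler pays £249.50; OOP now £4616.
Claim 3 (£475): deductible met; 50% of £475 = £237.50. Traveler owes £237.50 (running OOP £4853.50).
Claim 4 (£9451): deductible already satisfied, so traveler's share is 50% × £9451 = £4725.50. That would push OOP to £9579, over the £4900 cap, so traveler pays £4900 − £4853.50 = £46.50.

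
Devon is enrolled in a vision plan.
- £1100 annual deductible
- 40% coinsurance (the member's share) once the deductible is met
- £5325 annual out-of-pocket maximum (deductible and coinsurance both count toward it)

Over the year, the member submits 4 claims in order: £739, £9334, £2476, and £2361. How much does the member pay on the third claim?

Claim 1 (£739): fully absorbed by the deductible. Cost to member: £739. OOP to date £739.
Claim 2 (£9334): £361 finishes the deductible; £8973 goes to coinsurance; member's 40% is £3589.20. Member pays £3950.20; OOP now £4689.20.
Claim 3 (£2476): deductible met; 40% of £2476 = £990.40. OOP would hit £5679.60 > £5325, so the cap limits the member to £5325 − £4689.20 = £635.80.

£635.80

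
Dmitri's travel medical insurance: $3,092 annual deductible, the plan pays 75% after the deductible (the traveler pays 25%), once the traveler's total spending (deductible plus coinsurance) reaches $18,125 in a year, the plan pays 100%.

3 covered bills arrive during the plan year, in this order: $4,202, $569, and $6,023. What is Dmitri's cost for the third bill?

$1,505.75

Claim 1 — $4,202: $3,092 finishes the deductible; $1,110 goes to coinsurance; coinsurance $1,110 × 25% = $277.50. Cost to traveler: $3,369.50. OOP to date $3,369.50.
Claim 2 — $569: deductible met; 25% of $569 = $142.25. Cost to traveler: $142.25. OOP to date $3,511.75.
Claim 3 — $6,023: 25% coinsurance on $6,023 = $1,505.75. Traveler owes $1,505.75 (running OOP $5,017.50).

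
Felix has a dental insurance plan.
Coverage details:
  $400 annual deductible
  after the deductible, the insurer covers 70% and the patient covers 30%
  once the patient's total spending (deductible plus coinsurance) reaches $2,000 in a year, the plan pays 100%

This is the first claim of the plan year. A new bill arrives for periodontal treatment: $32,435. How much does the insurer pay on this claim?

$30,435

The full $400 deductible is still open; $400 of this bill applies to it.
The remaining $32,035 (= $32,435 − $400) moves to coinsurance.
Patient's 30% share of $32,035 is $9,610.50.
That puts the patient's cost at $400 + $9,610.50 = $10,010.50 before any cap.
Year-to-date out-of-pocket would reach $0 + $10,010.50 = $10,010.50, above the $2,000 maximum, so the patient pays only $2,000 − $0 = $2,000.
The plan picks up $32,435 − $2,000 = $30,435.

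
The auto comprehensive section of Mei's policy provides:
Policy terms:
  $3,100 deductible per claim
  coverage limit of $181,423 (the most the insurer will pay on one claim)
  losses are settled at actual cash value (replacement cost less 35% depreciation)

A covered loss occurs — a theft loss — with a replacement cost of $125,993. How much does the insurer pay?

Actual cash value after 35% depreciation: $125,993 × 65% = $81,895.45.
After the deductible, $81,895.45 − $3,100 = $78,795.45 remains.
$78,795.45 is within the $181,423 limit, so the insurer pays $78,795.45.

$78,795.45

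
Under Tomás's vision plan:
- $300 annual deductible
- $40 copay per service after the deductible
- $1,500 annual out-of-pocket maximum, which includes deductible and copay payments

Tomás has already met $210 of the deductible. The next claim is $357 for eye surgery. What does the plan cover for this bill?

$227

Remaining deductible: $300 − $210 = $90.
That leaves $357 − $90 = $267 for the copay.
Copay on this service: $40.
Member responsibility before any cap: $90 + $40 = $130.
Total out-of-pocket so far would be $210 + $130 = $340, below the $1,500 cap — no reduction.
The plan picks up $357 − $130 = $227.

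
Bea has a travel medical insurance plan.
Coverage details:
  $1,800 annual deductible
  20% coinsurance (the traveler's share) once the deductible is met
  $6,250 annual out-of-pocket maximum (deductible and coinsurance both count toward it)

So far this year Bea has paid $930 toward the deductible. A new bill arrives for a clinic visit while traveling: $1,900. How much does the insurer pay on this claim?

$824

$930 of the $1,800 deductible is already met, leaving $870.
That leaves $1,900 − $870 = $1,030 for coinsurance.
Traveler's 20% share of $1,030 is $206.
That puts the traveler's cost at $870 + $206 = $1,076 before any cap.
Cumulative spending $930 + $1,076 = $2,006 stays under the $6,250 maximum.
Insurer pays the balance: $1,900 − $1,076 = $824.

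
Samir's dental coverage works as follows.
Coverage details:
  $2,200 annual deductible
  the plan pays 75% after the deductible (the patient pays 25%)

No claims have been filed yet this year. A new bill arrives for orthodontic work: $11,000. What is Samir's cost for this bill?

$4,400

Nothing has been paid toward the $2,200 deductible, so the first $2,200 of this charge is applied there.
After the $2,200 deductible portion, $11,000 − $2,200 = $8,800 is subject to coinsurance.
Patient's 25% share of $8,800 is $2,200.
That puts the patient's cost at $2,200 + $2,200 = $4,400.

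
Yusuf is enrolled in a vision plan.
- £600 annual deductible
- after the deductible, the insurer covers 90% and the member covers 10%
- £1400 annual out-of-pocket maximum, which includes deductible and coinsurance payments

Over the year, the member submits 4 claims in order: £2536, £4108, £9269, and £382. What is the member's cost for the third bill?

£195.60

Claim 1 (£2536): £600 finishes the deductible; £1936 goes to coinsurance; coinsurance £1936 × 10% = £193.60. Member pays £793.60; OOP now £793.60.
Claim 2 (£4108): deductible met; 10% of £4108 = £410.80. Cost to member: £410.80. OOP to date £1204.40.
Claim 3 (£9269): deductible already satisfied, so member's share is 10% × £9269 = £926.90. OOP would hit £2131.30 > £1400, so the cap limits the member to £1400 − £1204.40 = £195.60.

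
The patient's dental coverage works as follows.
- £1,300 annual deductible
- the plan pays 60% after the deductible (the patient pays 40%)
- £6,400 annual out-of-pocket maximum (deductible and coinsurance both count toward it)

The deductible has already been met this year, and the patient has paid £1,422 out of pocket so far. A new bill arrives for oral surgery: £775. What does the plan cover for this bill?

£465

With the deductible met, the entire £775 is subject to coinsurance.
Coinsurance: £775 × 40% = £310.
Cumulative spending £1,422 + £310 = £1,732 stays under the £6,400 maximum.
The plan picks up £775 − £310 = £465.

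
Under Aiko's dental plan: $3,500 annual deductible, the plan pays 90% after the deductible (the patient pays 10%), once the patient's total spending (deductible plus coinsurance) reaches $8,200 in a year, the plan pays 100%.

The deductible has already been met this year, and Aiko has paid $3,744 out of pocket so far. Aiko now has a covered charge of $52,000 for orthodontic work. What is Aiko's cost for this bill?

$4,456

With the deductible met, the entire $52,000 is subject to coinsurance.
Patient's 10% share of $52,000 is $5,200.
Adding $5,200 to the $3,744 already spent would give $8,944, which exceeds the $8,200 cap; the patient pays just $8,200 − $3,744 = $4,456.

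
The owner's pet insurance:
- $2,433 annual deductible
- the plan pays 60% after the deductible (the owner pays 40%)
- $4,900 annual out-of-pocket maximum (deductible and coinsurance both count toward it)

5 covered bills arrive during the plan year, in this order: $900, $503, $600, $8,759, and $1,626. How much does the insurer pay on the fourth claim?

Bill 1, $900: entire amount goes to the deductible. Cost to owner: $900. OOP to date $900. Plan pays $900 − $900 = $0.
Bill 2, $503: all of it applies to the deductible. Cost to owner: $503. OOP to date $1,403. Insurer: $503 − $503 = $0.
Bill 3, $600: entire amount goes to the deductible. Owner pays $600; OOP now $2,003. Insurer: $600 − $600 = $0.
Bill 4, $8,759: $430 to deductible, leaving $8,329; 40% of $8,329 = $3,331.60. Deductible plus coinsurance: $430 + $3,331.60 = $3,761.60. Adding that to $2,003 gives $5,764.60, past the $4,900 cap; owner pays only $4,900 − $2,003 = $2,897. Plan pays $8,759 − $2,897 = $5,862.

$5,862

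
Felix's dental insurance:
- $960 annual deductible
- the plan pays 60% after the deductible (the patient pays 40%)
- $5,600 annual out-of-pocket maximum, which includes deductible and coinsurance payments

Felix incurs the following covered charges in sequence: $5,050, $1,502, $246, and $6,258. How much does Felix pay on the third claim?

#1 ($5,050): $960 to deductible, leaving $4,090; 40% of $4,090 = $1,636. Cost to patient: $2,596. OOP to date $2,596.
#2 ($1,502): 40% coinsurance on $1,502 = $600.80. Patient pays $600.80; OOP now $3,196.80.
#3 ($246): 40% coinsurance on $246 = $98.40. Cost to patient: $98.40. OOP to date $3,295.20.

$98.40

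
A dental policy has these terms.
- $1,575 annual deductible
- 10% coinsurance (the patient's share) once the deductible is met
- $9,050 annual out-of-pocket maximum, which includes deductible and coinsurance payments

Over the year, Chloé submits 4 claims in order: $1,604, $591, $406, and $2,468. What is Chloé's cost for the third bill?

#1 ($1,604): deductible takes $1,575, $29 remains; coinsurance $29 × 10% = $2.90. Patient owes $1,577.90 (running OOP $1,577.90).
#2 ($591): deductible already satisfied, so patient's share is 10% × $591 = $59.10. Patient pays $59.10; OOP now $1,637.
#3 ($406): deductible already satisfied, so patient's share is 10% × $406 = $40.60. Patient pays $40.60; OOP now $1,677.60.

$40.60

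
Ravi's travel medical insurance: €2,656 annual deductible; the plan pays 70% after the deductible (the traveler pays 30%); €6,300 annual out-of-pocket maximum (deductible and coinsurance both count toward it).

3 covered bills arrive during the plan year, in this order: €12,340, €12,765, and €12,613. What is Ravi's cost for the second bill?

€738.80

#1 (€12,340): €2,656 to deductible, leaving €9,684; 30% of €9,684 = €2,905.20. Traveler owes €5,561.20 (running OOP €5,561.20).
#2 (€12,765): deductible met; 30% of €12,765 = €3,829.50. That would push OOP to €9,390.70, over the €6,300 cap, so traveler pays €6,300 − €5,561.20 = €738.80.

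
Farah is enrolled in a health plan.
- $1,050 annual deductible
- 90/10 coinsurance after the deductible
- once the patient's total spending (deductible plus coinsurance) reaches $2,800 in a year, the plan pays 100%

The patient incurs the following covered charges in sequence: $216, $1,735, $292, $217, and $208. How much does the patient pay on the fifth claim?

$20.80

#1 ($216): fully absorbed by the deductible. Cost to patient: $216. OOP to date $216.
#2 ($1,735): deductible takes $834, $901 remains; coinsurance $901 × 10% = $90.10. Patient pays $924.10; OOP now $1,140.10.
#3 ($292): deductible already satisfied, so patient's share is 10% × $292 = $29.20. Patient pays $29.20; OOP now $1,169.30.
#4 ($217): deductible met; 10% of $217 = $21.70. Patient pays $21.70; OOP now $1,191.
#5 ($208): 10% coinsurance on $208 = $20.80. Patient owes $20.80 (running OOP $1,211.80).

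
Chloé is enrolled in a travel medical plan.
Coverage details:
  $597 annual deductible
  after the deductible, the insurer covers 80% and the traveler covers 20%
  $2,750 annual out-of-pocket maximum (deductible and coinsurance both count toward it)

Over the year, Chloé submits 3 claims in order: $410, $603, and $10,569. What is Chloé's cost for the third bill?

$2,069.80

Bill 1, $410: all of it applies to the deductible. Cost to traveler: $410. OOP to date $410.
Bill 2, $603: deductible takes $187, $416 remains; coinsurance $416 × 20% = $83.20. Cost to traveler: $270.20. OOP to date $680.20.
Bill 3, $10,569: 20% coinsurance on $10,569 = $2,113.80. Adding that to $680.20 gives $2,794, past the $2,750 cap; traveler pays only $2,750 − $680.20 = $2,069.80.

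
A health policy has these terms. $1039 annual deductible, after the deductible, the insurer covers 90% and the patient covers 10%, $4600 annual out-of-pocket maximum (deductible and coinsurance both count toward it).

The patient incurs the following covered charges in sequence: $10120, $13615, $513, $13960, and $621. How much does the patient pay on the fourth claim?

Bill 1, $10120: $1039 to deductible, leaving $9081; coinsurance $9081 × 10% = $908.10. Cost to patient: $1947.10. OOP to date $1947.10.
Bill 2, $13615: deductible already satisfied, so patient's share is 10% × $13615 = $1361.50. Cost to patient: $1361.50. OOP to date $3308.60.
Bill 3, $513: 10% coinsurance on $513 = $51.30. Patient owes $51.30 (running OOP $3359.90).
Bill 4, $13960: 10% coinsurance on $13960 = $1396. OOP would hit $4755.90 > $4600, so the cap limits the patient to $4600 − $3359.90 = $1240.10.

$1240.10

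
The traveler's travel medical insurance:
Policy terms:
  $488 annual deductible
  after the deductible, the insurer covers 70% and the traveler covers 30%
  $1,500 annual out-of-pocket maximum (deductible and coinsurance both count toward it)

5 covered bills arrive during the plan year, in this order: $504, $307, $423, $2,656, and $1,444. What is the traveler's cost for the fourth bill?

#1 ($504): $488 finishes the deductible; $16 goes to coinsurance; traveler's 30% is $4.80. Traveler owes $492.80 (running OOP $492.80).
#2 ($307): deductible met; 30% of $307 = $92.10. Traveler pays $92.10; OOP now $584.90.
#3 ($423): 30% coinsurance on $423 = $126.90. Cost to traveler: $126.90. OOP to date $711.80.
#4 ($2,656): deductible met; 30% of $2,656 = $796.80. OOP would hit $1,508.60 > $1,500, so the cap limits the traveler to $1,500 − $711.80 = $788.20.

$788.20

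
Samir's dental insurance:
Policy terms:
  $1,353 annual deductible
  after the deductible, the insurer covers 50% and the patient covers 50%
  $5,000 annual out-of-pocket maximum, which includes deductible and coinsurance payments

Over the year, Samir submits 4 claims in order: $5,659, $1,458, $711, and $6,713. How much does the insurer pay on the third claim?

$355.50

#1 ($5,659): $1,353 to deductible, leaving $4,306; patient's 50% is $2,153. Patient pays $3,506; OOP now $3,506. Insurer: $5,659 − $3,506 = $2,153.
#2 ($1,458): deductible met; 50% of $1,458 = $729. Patient pays $729; OOP now $4,235. Plan pays $1,458 − $729 = $729.
#3 ($711): 50% coinsurance on $711 = $355.50. Patient pays $355.50; OOP now $4,590.50. Plan pays $711 − $355.50 = $355.50.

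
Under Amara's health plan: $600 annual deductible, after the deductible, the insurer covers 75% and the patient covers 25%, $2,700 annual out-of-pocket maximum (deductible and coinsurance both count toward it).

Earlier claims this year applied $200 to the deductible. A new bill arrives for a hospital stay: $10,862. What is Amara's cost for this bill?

Remaining deductible: $600 − $200 = $400.
That leaves $10,862 − $400 = $10,462 for coinsurance.
Coinsurance: $10,462 × 25% = $2,615.50.
Patient responsibility before any cap: $400 + $2,615.50 = $3,015.50.
Adding $3,015.50 to the $200 already spent would give $3,215.50, which exceeds the $2,700 cap; the patient pays just $2,700 − $200 = $2,500.

$2,500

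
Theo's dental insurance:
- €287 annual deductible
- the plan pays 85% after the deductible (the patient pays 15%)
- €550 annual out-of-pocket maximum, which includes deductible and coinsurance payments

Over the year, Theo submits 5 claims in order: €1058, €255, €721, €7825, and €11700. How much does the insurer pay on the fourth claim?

€7824.05

Claim 1 (€1058): deductible takes €287, €771 remains; 15% of €771 = €115.65. Patient owes €402.65 (running OOP €402.65). Plan pays €1058 − €402.65 = €655.35.
Claim 2 (€255): deductible already satisfied, so patient's share is 15% × €255 = €38.25. Cost to patient: €38.25. OOP to date €440.90. Insurer: €255 − €38.25 = €216.75.
Claim 3 (€721): deductible already satisfied, so patient's share is 15% × €721 = €108.15. Patient pays €108.15; OOP now €549.05. Insurer: €721 − €108.15 = €612.85.
Claim 4 (€7825): deductible met; 15% of €7825 = €1173.75. OOP would hit €1722.80 > €550, so the cap limits the patient to €550 − €549.05 = €0.95. Plan pays €7825 − €0.95 = €7824.05.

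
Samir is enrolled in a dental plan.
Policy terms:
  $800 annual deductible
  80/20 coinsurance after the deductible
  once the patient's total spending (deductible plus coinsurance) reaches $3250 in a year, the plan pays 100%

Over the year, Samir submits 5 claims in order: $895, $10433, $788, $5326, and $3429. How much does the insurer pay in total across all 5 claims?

#1 ($895): deductible takes $800, $95 remains; coinsurance $95 × 20% = $19. Cost to patient: $819. OOP to date $819. Plan pays $895 − $819 = $76.
#2 ($10433): deductible already satisfied, so patient's share is 20% × $10433 = $2086.60. Patient pays $2086.60; OOP now $2905.60. Plan pays $10433 − $2086.60 = $8346.40.
#3 ($788): deductible met; 20% of $788 = $157.60. Patient pays $157.60; OOP now $3063.20. Plan pays $788 − $157.60 = $630.40.
#4 ($5326): deductible met; 20% of $5326 = $1065.20. Adding that to $3063.20 gives $4128.40, past the $3250 cap; patient pays only $3250 − $3063.20 = $186.80. Plan pays $5326 − $186.80 = $5139.20.
#5 ($3429): deductible met; 20% of $3429 = $685.80. Adding that to $3250 gives $3935.80, past the $3250 cap; patient pays only $3250 − $3250 = $0. Plan pays $3429 − $0 = $3429.
Insurer total = bills − patient's total = $20871 − $3250 = $17621.

$17621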